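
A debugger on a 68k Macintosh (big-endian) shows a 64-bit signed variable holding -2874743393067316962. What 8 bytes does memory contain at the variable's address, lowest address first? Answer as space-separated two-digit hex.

D8 1A DC 1D 73 D2 49 1E

Two's complement of -2874743393067316962 in 64 bits: 2874743393067316962 = 0x27E523E28C2DB6E2; invert → 0xD81ADC1D73D2491D; add 1 → 0xD81ADC1D73D2491E.
Split into bytes (most-significant first): D8 1A DC 1D 73 D2 49 1E.
Big-endian: lowest address holds the most-significant byte.
So the memory order matches the most-significant-first order: D8 1A DC 1D 73 D2 49 1E.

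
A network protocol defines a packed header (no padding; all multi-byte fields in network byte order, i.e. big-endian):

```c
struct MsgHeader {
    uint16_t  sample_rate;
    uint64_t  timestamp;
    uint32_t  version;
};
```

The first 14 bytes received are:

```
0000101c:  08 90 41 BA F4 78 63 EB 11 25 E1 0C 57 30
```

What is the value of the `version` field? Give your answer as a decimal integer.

`version` follows `sample_rate` (2 B), `timestamp` (8 B), so it starts at offset 2 + 8 = 10 and occupies 4 bytes.
Bytes at offsets 10..13: E1 0C 57 30.
In big-endian order the high byte comes first in memory.
The bytes are already most-significant first: 0xE10C5730.
0xE10C5730 = 3775682352.

3775682352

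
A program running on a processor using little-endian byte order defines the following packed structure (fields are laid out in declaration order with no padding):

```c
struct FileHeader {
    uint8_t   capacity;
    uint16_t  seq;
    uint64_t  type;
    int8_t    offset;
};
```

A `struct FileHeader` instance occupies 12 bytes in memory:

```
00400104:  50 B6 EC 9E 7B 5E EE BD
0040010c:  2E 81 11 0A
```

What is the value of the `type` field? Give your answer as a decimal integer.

1261340763923315614

`type` follows `capacity` (1 B), `seq` (2 B), so it starts at offset 1 + 2 = 3 and occupies 8 bytes.
Bytes at offsets 3..10: 9E 7B 5E EE BD 2E 81 11.
Little-endian: lowest address holds the least-significant byte.
Reassemble most-significant byte first: 11 81 2E BD EE 5E 7B 9E → 0x11812EBDEE5E7B9E.
0x11812EBDEE5E7B9E = 1261340763923315614.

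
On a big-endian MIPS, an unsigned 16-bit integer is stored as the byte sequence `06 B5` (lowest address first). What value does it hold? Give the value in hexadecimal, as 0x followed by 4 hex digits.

In big-endian order the high byte comes first in memory.
The bytes are already most-significant first: 0x06B5.

0x06B5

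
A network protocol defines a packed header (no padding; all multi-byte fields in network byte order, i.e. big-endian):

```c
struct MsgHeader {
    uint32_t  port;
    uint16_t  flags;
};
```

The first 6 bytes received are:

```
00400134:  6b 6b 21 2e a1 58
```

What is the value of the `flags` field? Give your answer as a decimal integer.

41304

`flags` follows `port` (4 bytes), so it starts at byte offset 4 and occupies 2 bytes.
Bytes at offsets 4..5: A1 58.
Big-endian stores the most-significant byte at the lowest address.
The bytes are already most-significant first: 0xA158.
0xA158 = 41304.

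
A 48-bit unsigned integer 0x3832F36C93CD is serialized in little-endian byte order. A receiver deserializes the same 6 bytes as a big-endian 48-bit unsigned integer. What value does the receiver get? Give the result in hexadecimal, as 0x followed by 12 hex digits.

0xCD936CF33238

Stored little-endian, the bytes at ascending addresses are CD 93 6C F3 32 38.
Read back as big-endian, the last byte is least significant, giving 0xCD936CF33238.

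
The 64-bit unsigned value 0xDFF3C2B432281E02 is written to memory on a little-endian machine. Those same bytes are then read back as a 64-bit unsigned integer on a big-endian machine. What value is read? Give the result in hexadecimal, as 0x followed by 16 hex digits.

Stored little-endian, the bytes at ascending addresses are 02 1E 28 32 B4 C2 F3 DF.
Read back as big-endian, the last byte is least significant, giving 0x021E2832B4C2F3DF.

0x021E2832B4C2F3DF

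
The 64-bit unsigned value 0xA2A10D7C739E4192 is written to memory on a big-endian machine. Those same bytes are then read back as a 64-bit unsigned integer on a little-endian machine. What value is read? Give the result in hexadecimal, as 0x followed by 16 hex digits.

Stored big-endian, the bytes at ascending addresses are A2 A1 0D 7C 73 9E 41 92.
Read back as little-endian, the first byte is least significant, giving 0x92419E737C0DA1A2.

0x92419E737C0DA1A2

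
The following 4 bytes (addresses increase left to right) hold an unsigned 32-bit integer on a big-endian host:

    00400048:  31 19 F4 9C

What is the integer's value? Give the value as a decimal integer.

823784604

In big-endian order the high byte comes first in memory.
The bytes are already most-significant first: 0x3119F49C.
0x3119F49C = 823784604.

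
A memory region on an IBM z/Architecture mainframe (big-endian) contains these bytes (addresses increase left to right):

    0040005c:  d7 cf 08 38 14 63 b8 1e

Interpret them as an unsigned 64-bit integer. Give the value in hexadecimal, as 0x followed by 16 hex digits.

Big-endian: lowest address holds the most-significant byte.
The bytes are already most-significant first: 0xD7CF08381463B81E.

0xD7CF08381463B81E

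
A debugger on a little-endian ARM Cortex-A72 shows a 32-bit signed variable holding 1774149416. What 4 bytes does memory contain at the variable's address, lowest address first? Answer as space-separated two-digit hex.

28 5F BF 69

1774149416 in hexadecimal, padded to 32 bits, is 0x69BF5F28.
Split into bytes (most-significant first): 69 BF 5F 28.
Little-endian stores the least-significant byte at the lowest address.
So at ascending addresses the bytes are 28 5F BF 69.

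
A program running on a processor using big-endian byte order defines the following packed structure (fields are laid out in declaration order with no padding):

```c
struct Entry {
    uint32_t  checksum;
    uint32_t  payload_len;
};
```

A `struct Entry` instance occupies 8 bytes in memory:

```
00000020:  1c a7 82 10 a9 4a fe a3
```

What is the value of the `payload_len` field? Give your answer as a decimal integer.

2840264355

`payload_len` follows `checksum` (4 bytes), so it starts at byte offset 4 and occupies 4 bytes.
Bytes at offsets 4..7: A9 4A FE A3.
Big-endian stores the most-significant byte at the lowest address.
The bytes are already most-significant first: 0xA94AFEA3.
0xA94AFEA3 = 2840264355.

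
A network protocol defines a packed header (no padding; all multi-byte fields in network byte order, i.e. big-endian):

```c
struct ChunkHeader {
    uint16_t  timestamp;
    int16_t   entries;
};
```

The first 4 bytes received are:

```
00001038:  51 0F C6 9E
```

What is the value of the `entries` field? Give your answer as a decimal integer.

`entries` follows `timestamp` (2 bytes), so it starts at byte offset 2 and occupies 2 bytes.
Bytes at offsets 2..3: C6 9E.
Big-endian: lowest address holds the most-significant byte.
The bytes are already most-significant first: 0xC69E.
Top bit is set, so as a signed 16-bit value this is 0xC69E − 2^16 = -14690.

-14690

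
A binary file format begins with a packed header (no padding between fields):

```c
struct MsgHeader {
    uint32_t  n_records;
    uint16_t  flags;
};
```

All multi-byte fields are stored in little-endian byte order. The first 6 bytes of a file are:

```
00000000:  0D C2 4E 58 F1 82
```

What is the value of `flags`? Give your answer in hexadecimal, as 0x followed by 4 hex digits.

`flags` follows `n_records` (4 bytes), so it starts at byte offset 4 and occupies 2 bytes.
Bytes at offsets 4..5: F1 82.
In little-endian order the low byte comes first in memory.
Reassemble most-significant byte first: 82 F1 → 0x82F1.

0x82F1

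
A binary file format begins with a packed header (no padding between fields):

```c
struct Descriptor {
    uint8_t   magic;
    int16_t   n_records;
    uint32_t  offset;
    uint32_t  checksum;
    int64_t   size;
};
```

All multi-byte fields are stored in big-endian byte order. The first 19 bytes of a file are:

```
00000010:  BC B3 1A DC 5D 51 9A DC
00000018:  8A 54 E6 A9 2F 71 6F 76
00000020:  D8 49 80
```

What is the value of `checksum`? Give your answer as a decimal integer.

`checksum` follows `magic` (1 B), `n_records` (2 B), `offset` (4 B), so it starts at offset 1 + 2 + 4 = 7 and occupies 4 bytes.
Bytes at offsets 7..10: DC 8A 54 E6.
Big-endian: lowest address holds the most-significant byte.
The bytes are already most-significant first: 0xDC8A54E6.
0xDC8A54E6 = 3700053222.

3700053222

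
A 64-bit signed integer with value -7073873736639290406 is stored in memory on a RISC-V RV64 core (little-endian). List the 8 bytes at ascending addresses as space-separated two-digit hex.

Two's complement of -7073873736639290406 in 64 bits: 7073873736639290406 = 0x622B72AF3A599C26; invert → 0x9DD48D50C5A663D9; add 1 → 0x9DD48D50C5A663DA.
Split into bytes (most-significant first): 9D D4 8D 50 C5 A6 63 DA.
Little-endian: lowest address holds the least-significant byte.
So at ascending addresses the bytes are DA 63 A6 C5 50 8D D4 9D.

DA 63 A6 C5 50 8D D4 9D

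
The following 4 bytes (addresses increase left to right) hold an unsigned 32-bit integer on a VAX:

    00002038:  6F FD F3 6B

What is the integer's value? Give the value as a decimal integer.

In little-endian order the low byte comes first in memory.
Reassemble most-significant byte first: 6B F3 FD 6F → 0x6BF3FD6F.
0x6BF3FD6F = 1811152239.

1811152239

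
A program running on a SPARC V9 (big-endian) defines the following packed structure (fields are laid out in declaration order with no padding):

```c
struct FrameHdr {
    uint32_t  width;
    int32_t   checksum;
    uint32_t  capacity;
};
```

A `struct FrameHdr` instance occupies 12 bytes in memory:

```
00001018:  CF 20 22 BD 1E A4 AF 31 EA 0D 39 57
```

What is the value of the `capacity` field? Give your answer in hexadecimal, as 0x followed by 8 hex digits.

0xEA0D3957

`capacity` follows `width` (4 B), `checksum` (4 B), so it starts at offset 4 + 4 = 8 and occupies 4 bytes.
Bytes at offsets 8..11: EA 0D 39 57.
Big-endian stores the most-significant byte at the lowest address.
The bytes are already most-significant first: 0xEA0D3957.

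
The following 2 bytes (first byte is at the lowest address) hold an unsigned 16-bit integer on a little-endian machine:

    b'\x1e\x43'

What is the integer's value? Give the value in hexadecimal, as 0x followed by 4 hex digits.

0x431E

In little-endian order the low byte comes first in memory.
Reassemble most-significant byte first: 43 1E → 0x431E.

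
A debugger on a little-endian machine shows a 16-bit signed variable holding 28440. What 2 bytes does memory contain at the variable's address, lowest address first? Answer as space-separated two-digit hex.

18 6F

28440 in hexadecimal, padded to 16 bits, is 0x6F18.
Split into bytes (most-significant first): 6F 18.
Little-endian: lowest address holds the least-significant byte.
So at ascending addresses the bytes are 18 6F.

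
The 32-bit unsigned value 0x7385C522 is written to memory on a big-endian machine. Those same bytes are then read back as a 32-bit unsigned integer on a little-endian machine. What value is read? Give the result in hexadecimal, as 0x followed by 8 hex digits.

0x22C58573

Stored big-endian, the bytes at ascending addresses are 73 85 C5 22.
Read back as little-endian, the first byte is least significant, giving 0x22C58573.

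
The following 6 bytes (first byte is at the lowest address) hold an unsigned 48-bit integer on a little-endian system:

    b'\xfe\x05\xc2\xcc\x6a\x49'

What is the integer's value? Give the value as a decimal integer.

80723050628606

In little-endian order the low byte comes first in memory.
Reassemble most-significant byte first: 49 6A CC C2 05 FE → 0x496ACCC205FE.
0x496ACCC205FE = 80723050628606.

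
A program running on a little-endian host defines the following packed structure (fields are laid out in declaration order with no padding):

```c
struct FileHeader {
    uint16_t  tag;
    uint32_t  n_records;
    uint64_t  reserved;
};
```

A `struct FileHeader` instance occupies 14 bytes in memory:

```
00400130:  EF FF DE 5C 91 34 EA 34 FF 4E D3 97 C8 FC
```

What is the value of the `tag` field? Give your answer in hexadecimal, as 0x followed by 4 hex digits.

0xFFEF

`tag` is the first field, at byte offset 0, occupying 2 bytes.
Bytes at offsets 0..1: EF FF.
Little-endian: lowest address holds the least-significant byte.
Reassemble most-significant byte first: FF EF → 0xFFEF.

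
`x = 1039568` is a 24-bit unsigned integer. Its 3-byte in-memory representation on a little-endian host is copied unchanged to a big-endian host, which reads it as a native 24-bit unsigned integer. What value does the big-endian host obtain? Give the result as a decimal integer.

13687823

1039568 in 24-bit hexadecimal is 0x0FDCD0.
Stored little-endian, the bytes at ascending addresses are D0 DC 0F.
Read back as big-endian, the last byte is least significant, giving 0xD0DC0F.
0xD0DC0F = 13687823.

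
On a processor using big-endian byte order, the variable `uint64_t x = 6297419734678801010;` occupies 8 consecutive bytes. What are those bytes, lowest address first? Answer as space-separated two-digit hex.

57 64 ED E2 2F 10 8A 72

6297419734678801010 in hexadecimal, padded to 64 bits, is 0x5764EDE22F108A72.
Split into bytes (most-significant first): 57 64 ED E2 2F 10 8A 72.
Big-endian: lowest address holds the most-significant byte.
So the memory order matches the most-significant-first order: 57 64 ED E2 2F 10 8A 72.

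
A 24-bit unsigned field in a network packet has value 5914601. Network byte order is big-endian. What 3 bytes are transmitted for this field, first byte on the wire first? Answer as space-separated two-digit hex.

5914601 in hexadecimal, padded to 24 bits, is 0x5A3FE9.
Split into bytes (most-significant first): 5A 3F E9.
Big-endian stores the most-significant byte at the lowest address.
So the memory order matches the most-significant-first order: 5A 3F E9.

5A 3F E9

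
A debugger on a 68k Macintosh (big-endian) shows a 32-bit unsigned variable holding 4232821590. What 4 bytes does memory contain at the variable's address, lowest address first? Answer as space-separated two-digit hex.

4232821590 in hexadecimal, padded to 32 bits, is 0xFC4BBB56.
Split into bytes (most-significant first): FC 4B BB 56.
Big-endian stores the most-significant byte at the lowest address.
So the memory order matches the most-significant-first order: FC 4B BB 56.

FC 4B BB 56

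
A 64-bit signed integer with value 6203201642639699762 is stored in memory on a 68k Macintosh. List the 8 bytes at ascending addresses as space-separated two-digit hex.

56 16 33 07 2B A8 AF 32

6203201642639699762 in hexadecimal, padded to 64 bits, is 0x561633072BA8AF32.
Split into bytes (most-significant first): 56 16 33 07 2B A8 AF 32.
Big-endian: lowest address holds the most-significant byte.
So the memory order matches the most-significant-first order: 56 16 33 07 2B A8 AF 32.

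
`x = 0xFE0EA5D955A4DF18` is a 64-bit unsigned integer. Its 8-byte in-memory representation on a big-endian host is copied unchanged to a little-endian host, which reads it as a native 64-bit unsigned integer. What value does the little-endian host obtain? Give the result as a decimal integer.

1792331865347395326

Stored big-endian, the bytes at ascending addresses are FE 0E A5 D9 55 A4 DF 18.
Read back as little-endian, the first byte is least significant, giving 0x18DFA455D9A50EFE.
0x18DFA455D9A50EFE = 1792331865347395326.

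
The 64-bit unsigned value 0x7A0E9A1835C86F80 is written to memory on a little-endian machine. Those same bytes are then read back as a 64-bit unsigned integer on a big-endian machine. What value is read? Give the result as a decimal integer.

9254835889641229946

Stored little-endian, the bytes at ascending addresses are 80 6F C8 35 18 9A 0E 7A.
Read back as big-endian, the last byte is least significant, giving 0x806FC835189A0E7A.
0x806FC835189A0E7A = 9254835889641229946.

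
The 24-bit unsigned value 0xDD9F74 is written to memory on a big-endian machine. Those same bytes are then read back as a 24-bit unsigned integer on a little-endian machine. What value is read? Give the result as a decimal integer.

Stored big-endian, the bytes at ascending addresses are DD 9F 74.
Read back as little-endian, the first byte is least significant, giving 0x749FDD.
0x749FDD = 7643101.

7643101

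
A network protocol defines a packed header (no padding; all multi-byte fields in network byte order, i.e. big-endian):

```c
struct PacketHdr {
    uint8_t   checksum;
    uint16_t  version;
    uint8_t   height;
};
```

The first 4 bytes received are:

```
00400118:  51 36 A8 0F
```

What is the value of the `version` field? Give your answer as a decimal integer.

13992

`version` follows `checksum` (1 byte), so it starts at byte offset 1 and occupies 2 bytes.
Bytes at offsets 1..2: 36 A8.
Big-endian stores the most-significant byte at the lowest address.
The bytes are already most-significant first: 0x36A8.
0x36A8 = 13992.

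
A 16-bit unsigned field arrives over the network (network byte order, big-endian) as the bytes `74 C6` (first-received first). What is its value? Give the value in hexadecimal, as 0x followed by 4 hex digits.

0x74C6

In big-endian order the high byte comes first in memory.
The bytes are already most-significant first: 0x74C6.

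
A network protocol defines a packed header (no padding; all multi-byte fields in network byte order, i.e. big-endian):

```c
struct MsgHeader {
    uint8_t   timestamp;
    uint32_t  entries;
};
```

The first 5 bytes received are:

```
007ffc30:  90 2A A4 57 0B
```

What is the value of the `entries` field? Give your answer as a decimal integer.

715413259

`entries` follows `timestamp` (1 byte), so it starts at byte offset 1 and occupies 4 bytes.
Bytes at offsets 1..4: 2A A4 57 0B.
Big-endian: lowest address holds the most-significant byte.
The bytes are already most-significant first: 0x2AA4570B.
0x2AA4570B = 715413259.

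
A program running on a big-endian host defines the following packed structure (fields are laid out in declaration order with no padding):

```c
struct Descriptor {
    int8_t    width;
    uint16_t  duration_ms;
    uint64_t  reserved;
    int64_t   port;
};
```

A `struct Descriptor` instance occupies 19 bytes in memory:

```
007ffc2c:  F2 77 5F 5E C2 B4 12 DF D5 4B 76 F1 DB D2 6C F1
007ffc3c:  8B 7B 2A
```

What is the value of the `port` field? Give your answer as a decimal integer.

`port` follows `width` (1 B), `duration_ms` (2 B), `reserved` (8 B), so it starts at offset 1 + 2 + 8 = 11 and occupies 8 bytes.
Bytes at offsets 11..18: F1 DB D2 6C F1 8B 7B 2A.
Big-endian stores the most-significant byte at the lowest address.
The bytes are already most-significant first: 0xF1DBD26CF18B7B2A.
Top bit is set, so as a signed 64-bit value this is 0xF1DBD26CF18B7B2A − 2^64 = -1018989525318534358.

-1018989525318534358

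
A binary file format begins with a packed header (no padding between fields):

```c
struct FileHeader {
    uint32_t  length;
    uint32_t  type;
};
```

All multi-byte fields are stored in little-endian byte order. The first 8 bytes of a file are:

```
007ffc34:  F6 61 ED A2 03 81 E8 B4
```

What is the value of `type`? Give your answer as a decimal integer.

`type` follows `length` (4 bytes), so it starts at byte offset 4 and occupies 4 bytes.
Bytes at offsets 4..7: 03 81 E8 B4.
In little-endian order the low byte comes first in memory.
Reassemble most-significant byte first: B4 E8 81 03 → 0xB4E88103.
0xB4E88103 = 3035136259.

3035136259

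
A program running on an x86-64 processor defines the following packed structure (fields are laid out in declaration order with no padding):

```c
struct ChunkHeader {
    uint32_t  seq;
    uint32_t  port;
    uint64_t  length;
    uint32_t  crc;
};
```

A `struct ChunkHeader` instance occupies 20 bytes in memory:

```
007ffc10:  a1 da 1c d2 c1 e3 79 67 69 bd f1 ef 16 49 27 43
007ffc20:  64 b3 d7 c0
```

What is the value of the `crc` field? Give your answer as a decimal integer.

`crc` follows `seq` (4 B), `port` (4 B), `length` (8 B), so it starts at offset 4 + 4 + 8 = 16 and occupies 4 bytes.
Bytes at offsets 16..19: 64 B3 D7 C0.
Little-endian: lowest address holds the least-significant byte.
Reassemble most-significant byte first: C0 D7 B3 64 → 0xC0D7B364.
0xC0D7B364 = 3235361636.

3235361636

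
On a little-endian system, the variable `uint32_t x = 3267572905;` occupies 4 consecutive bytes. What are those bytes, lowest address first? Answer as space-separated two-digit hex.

A9 34 C3 C2

3267572905 in hexadecimal, padded to 32 bits, is 0xC2C334A9.
Split into bytes (most-significant first): C2 C3 34 A9.
In little-endian order the low byte comes first in memory.
So at ascending addresses the bytes are A9 34 C3 C2.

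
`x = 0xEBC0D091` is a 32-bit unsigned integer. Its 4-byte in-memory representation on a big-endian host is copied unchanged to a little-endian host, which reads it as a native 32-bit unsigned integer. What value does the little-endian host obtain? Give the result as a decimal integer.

2446377195

Stored big-endian, the bytes at ascending addresses are EB C0 D0 91.
Read back as little-endian, the first byte is least significant, giving 0x91D0C0EB.
0x91D0C0EB = 2446377195.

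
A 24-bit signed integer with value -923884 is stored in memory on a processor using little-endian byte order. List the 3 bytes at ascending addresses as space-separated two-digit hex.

Two's complement of -923884 in 24 bits: 923884 = 0x0E18EC; invert → 0xF1E713; add 1 → 0xF1E714.
Split into bytes (most-significant first): F1 E7 14.
Little-endian: lowest address holds the least-significant byte.
So at ascending addresses the bytes are 14 E7 F1.

14 E7 F1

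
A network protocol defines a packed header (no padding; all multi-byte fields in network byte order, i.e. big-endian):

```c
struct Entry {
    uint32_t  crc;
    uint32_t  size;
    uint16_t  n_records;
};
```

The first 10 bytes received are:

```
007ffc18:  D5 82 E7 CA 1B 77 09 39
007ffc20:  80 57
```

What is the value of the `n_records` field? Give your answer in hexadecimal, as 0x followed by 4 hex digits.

`n_records` follows `crc` (4 B), `size` (4 B), so it starts at offset 4 + 4 = 8 and occupies 2 bytes.
Bytes at offsets 8..9: 80 57.
Big-endian: lowest address holds the most-significant byte.
The bytes are already most-significant first: 0x8057.

0x8057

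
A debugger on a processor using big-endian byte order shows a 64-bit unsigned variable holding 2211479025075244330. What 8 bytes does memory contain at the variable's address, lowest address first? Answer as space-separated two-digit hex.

1E B0 C0 74 D5 D6 4D 2A

2211479025075244330 in hexadecimal, padded to 64 bits, is 0x1EB0C074D5D64D2A.
Split into bytes (most-significant first): 1E B0 C0 74 D5 D6 4D 2A.
Big-endian: lowest address holds the most-significant byte.
So the memory order matches the most-significant-first order: 1E B0 C0 74 D5 D6 4D 2A.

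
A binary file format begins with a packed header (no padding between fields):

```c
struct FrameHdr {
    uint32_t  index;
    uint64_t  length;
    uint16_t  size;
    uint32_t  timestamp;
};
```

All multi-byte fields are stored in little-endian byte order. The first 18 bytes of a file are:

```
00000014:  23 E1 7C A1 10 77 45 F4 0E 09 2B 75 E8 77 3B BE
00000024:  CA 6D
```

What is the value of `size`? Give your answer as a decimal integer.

30696

`size` follows `index` (4 B), `length` (8 B), so it starts at offset 4 + 8 = 12 and occupies 2 bytes.
Bytes at offsets 12..13: E8 77.
In little-endian order the low byte comes first in memory.
Reassemble most-significant byte first: 77 E8 → 0x77E8.
0x77E8 = 30696.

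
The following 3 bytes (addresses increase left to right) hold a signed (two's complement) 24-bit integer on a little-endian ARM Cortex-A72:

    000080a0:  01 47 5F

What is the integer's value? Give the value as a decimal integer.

Little-endian: lowest address holds the least-significant byte.
Reassemble most-significant byte first: 5F 47 01 → 0x5F4701.
0x5F4701 = 6244097.

6244097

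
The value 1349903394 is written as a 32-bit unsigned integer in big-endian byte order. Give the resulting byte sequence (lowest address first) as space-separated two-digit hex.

50 75 E4 22

1349903394 in hexadecimal, padded to 32 bits, is 0x5075E422.
Split into bytes (most-significant first): 50 75 E4 22.
Big-endian stores the most-significant byte at the lowest address.
So the memory order matches the most-significant-first order: 50 75 E4 22.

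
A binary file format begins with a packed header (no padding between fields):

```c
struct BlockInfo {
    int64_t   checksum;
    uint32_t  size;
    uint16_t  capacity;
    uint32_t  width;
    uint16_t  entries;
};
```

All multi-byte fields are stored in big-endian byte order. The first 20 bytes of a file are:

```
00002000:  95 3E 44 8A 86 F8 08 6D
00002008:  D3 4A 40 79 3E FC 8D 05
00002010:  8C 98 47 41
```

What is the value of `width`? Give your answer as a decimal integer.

2365951128

`width` follows `checksum` (8 B), `size` (4 B), `capacity` (2 B), so it starts at offset 8 + 4 + 2 = 14 and occupies 4 bytes.
Bytes at offsets 14..17: 8D 05 8C 98.
In big-endian order the high byte comes first in memory.
The bytes are already most-significant first: 0x8D058C98.
0x8D058C98 = 2365951128.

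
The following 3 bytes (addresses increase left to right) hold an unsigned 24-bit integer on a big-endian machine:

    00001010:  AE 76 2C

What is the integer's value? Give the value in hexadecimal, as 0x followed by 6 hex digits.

0xAE762C

Big-endian stores the most-significant byte at the lowest address.
The bytes are already most-significant first: 0xAE762C.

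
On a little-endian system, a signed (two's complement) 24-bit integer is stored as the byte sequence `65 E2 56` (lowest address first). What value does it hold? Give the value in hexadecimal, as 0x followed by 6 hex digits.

In little-endian order the low byte comes first in memory.
Reassemble most-significant byte first: 56 E2 65 → 0x56E265.

0x56E265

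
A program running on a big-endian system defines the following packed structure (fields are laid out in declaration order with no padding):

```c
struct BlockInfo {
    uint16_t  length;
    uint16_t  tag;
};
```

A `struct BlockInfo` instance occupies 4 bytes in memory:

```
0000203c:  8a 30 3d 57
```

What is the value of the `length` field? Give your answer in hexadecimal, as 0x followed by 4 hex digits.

`length` is the first field, at byte offset 0, occupying 2 bytes.
Bytes at offsets 0..1: 8A 30.
In big-endian order the high byte comes first in memory.
The bytes are already most-significant first: 0x8A30.

0x8A30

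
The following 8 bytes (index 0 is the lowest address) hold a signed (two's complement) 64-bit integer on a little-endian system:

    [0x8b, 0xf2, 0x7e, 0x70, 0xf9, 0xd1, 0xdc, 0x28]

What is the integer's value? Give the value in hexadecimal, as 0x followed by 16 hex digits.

0x28DCD1F9707EF28B

Little-endian stores the least-significant byte at the lowest address.
Reassemble most-significant byte first: 28 DC D1 F9 70 7E F2 8B → 0x28DCD1F9707EF28B.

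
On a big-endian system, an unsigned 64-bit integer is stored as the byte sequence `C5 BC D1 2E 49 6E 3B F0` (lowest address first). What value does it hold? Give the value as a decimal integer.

Big-endian stores the most-significant byte at the lowest address.
The bytes are already most-significant first: 0xC5BCD12E496E3BF0.
0xC5BCD12E496E3BF0 = 14248493317824068592.

14248493317824068592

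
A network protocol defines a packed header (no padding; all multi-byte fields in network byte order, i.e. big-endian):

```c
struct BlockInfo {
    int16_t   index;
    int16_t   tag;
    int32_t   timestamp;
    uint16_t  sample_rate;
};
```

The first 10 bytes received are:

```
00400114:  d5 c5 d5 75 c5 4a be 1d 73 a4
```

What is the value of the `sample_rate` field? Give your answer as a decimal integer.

`sample_rate` follows `index` (2 B), `tag` (2 B), `timestamp` (4 B), so it starts at offset 2 + 2 + 4 = 8 and occupies 2 bytes.
Bytes at offsets 8..9: 73 A4.
Big-endian: lowest address holds the most-significant byte.
The bytes are already most-significant first: 0x73A4.
0x73A4 = 29604.

29604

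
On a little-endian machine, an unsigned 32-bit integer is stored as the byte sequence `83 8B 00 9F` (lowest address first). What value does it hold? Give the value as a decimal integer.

Little-endian: lowest address holds the least-significant byte.
Reassemble most-significant byte first: 9F 00 8B 83 → 0x9F008B83.
0x9F008B83 = 2667613059.

2667613059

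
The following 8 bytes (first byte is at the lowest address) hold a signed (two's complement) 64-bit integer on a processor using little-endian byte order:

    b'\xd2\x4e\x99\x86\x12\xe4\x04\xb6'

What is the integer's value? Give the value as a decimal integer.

-5330885290681086254

In little-endian order the low byte comes first in memory.
Reassemble most-significant byte first: B6 04 E4 12 86 99 4E D2 → 0xB604E41286994ED2.
Top bit is set, so as a signed 64-bit value this is 0xB604E41286994ED2 − 2^64 = -5330885290681086254.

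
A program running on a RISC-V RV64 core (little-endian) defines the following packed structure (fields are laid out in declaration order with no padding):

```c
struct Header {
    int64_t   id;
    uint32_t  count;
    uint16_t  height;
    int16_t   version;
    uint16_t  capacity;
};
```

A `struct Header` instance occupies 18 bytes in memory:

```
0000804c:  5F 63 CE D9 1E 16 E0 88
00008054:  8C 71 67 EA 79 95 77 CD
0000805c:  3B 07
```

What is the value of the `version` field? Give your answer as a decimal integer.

`version` follows `id` (8 B), `count` (4 B), `height` (2 B), so it starts at offset 8 + 4 + 2 = 14 and occupies 2 bytes.
Bytes at offsets 14..15: 77 CD.
In little-endian order the low byte comes first in memory.
Reassemble most-significant byte first: CD 77 → 0xCD77.
Top bit is set, so as a signed 16-bit value this is 0xCD77 − 2^16 = -12937.

-12937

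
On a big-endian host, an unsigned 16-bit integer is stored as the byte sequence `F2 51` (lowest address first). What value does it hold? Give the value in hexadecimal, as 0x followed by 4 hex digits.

Big-endian stores the most-significant byte at the lowest address.
The bytes are already most-significant first: 0xF251.

0xF251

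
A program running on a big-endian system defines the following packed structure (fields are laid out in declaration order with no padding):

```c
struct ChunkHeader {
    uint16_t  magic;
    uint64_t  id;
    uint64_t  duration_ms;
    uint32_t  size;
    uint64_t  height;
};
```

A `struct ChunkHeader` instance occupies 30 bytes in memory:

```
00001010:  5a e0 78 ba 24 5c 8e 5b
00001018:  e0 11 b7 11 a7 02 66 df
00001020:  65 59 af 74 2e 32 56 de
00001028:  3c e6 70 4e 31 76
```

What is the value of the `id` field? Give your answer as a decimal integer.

`id` follows `magic` (2 bytes), so it starts at byte offset 2 and occupies 8 bytes.
Bytes at offsets 2..9: 78 BA 24 5C 8E 5B E0 11.
Big-endian stores the most-significant byte at the lowest address.
The bytes are already most-significant first: 0x78BA245C8E5BE011.
0x78BA245C8E5BE011 = 8699305610163511313.

8699305610163511313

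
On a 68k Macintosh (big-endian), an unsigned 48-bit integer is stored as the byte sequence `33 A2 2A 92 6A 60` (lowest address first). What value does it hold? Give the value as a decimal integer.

Big-endian stores the most-significant byte at the lowest address.
The bytes are already most-significant first: 0x33A22A926A60.
0x33A22A926A60 = 56771591957088.

56771591957088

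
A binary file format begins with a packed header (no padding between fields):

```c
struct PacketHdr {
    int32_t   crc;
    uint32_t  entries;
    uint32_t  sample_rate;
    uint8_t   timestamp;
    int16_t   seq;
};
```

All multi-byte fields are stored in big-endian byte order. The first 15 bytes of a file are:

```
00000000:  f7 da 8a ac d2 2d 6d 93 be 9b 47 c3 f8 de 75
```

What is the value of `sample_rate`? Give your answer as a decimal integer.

3197847491

`sample_rate` follows `crc` (4 B), `entries` (4 B), so it starts at offset 4 + 4 = 8 and occupies 4 bytes.
Bytes at offsets 8..11: BE 9B 47 C3.
Big-endian: lowest address holds the most-significant byte.
The bytes are already most-significant first: 0xBE9B47C3.
0xBE9B47C3 = 3197847491.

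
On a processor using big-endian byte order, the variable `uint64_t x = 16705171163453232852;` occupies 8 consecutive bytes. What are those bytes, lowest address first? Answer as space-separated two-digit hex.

E7 D4 B0 AA 55 BA 96 D4

16705171163453232852 in hexadecimal, padded to 64 bits, is 0xE7D4B0AA55BA96D4.
Split into bytes (most-significant first): E7 D4 B0 AA 55 BA 96 D4.
Big-endian stores the most-significant byte at the lowest address.
So the memory order matches the most-significant-first order: E7 D4 B0 AA 55 BA 96 D4.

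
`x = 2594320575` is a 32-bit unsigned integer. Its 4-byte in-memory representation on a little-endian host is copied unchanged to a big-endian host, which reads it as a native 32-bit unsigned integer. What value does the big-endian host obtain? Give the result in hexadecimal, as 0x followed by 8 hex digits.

2594320575 in 32-bit hexadecimal is 0x9AA230BF.
Stored little-endian, the bytes at ascending addresses are BF 30 A2 9A.
Read back as big-endian, the last byte is least significant, giving 0xBF30A29A.

0xBF30A29A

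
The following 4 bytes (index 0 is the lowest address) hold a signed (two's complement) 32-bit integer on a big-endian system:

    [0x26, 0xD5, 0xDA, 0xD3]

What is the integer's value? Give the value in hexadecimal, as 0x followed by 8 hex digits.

Big-endian stores the most-significant byte at the lowest address.
The bytes are already most-significant first: 0x26D5DAD3.

0x26D5DAD3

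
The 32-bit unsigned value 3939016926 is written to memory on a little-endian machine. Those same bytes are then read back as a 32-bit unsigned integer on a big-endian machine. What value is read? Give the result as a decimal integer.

3735079146

3939016926 in 32-bit hexadecimal is 0xEAC8A0DE.
Stored little-endian, the bytes at ascending addresses are DE A0 C8 EA.
Read back as big-endian, the last byte is least significant, giving 0xDEA0C8EA.
0xDEA0C8EA = 3735079146.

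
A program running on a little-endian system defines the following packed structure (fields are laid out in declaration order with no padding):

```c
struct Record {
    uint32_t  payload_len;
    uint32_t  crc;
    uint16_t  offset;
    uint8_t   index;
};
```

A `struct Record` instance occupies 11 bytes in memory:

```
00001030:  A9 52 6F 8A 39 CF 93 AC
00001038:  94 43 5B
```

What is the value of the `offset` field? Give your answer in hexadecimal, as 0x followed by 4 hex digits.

`offset` follows `payload_len` (4 B), `crc` (4 B), so it starts at offset 4 + 4 = 8 and occupies 2 bytes.
Bytes at offsets 8..9: 94 43.
Little-endian: lowest address holds the least-significant byte.
Reassemble most-significant byte first: 43 94 → 0x4394.

0x4394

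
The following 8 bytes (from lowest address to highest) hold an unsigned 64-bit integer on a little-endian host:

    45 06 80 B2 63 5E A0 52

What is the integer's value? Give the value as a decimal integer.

5953862489673303621

Little-endian: lowest address holds the least-significant byte.
Reassemble most-significant byte first: 52 A0 5E 63 B2 80 06 45 → 0x52A05E63B2800645.
0x52A05E63B2800645 = 5953862489673303621.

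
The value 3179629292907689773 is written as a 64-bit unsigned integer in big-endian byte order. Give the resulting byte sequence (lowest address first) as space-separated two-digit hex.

3179629292907689773 in hexadecimal, padded to 64 bits, is 0x2C204FFED930772D.
Split into bytes (most-significant first): 2C 20 4F FE D9 30 77 2D.
Big-endian: lowest address holds the most-significant byte.
So the memory order matches the most-significant-first order: 2C 20 4F FE D9 30 77 2D.

2C 20 4F FE D9 30 77 2D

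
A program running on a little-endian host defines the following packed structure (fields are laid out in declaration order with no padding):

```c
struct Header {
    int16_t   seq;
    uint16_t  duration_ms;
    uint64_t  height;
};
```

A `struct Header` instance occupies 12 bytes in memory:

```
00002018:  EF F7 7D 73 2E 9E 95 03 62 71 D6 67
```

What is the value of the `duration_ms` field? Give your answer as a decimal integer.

29565

`duration_ms` follows `seq` (2 bytes), so it starts at byte offset 2 and occupies 2 bytes.
Bytes at offsets 2..3: 7D 73.
In little-endian order the low byte comes first in memory.
Reassemble most-significant byte first: 73 7D → 0x737D.
0x737D = 29565.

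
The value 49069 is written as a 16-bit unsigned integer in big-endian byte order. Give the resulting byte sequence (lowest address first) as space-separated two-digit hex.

BF AD

49069 in hexadecimal, padded to 16 bits, is 0xBFAD.
Split into bytes (most-significant first): BF AD.
Big-endian: lowest address holds the most-significant byte.
So the memory order matches the most-significant-first order: BF AD.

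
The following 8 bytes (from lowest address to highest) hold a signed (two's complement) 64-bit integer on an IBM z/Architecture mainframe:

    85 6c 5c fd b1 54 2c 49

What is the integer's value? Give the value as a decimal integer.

In big-endian order the high byte comes first in memory.
The bytes are already most-significant first: 0x856C5CFDB1542C49.
Top bit is set, so as a signed 64-bit value this is 0x856C5CFDB1542C49 − 2^64 = -8832582524508820407.

-8832582524508820407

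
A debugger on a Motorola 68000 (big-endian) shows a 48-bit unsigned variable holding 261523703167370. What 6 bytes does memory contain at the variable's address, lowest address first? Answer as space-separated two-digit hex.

ED DA BB 6D 79 8A

261523703167370 in hexadecimal, padded to 48 bits, is 0xEDDABB6D798A.
Split into bytes (most-significant first): ED DA BB 6D 79 8A.
Big-endian: lowest address holds the most-significant byte.
So the memory order matches the most-significant-first order: ED DA BB 6D 79 8A.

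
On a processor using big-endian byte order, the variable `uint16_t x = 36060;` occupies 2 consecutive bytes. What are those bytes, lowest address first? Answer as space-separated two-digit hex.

36060 in hexadecimal, padded to 16 bits, is 0x8CDC.
Split into bytes (most-significant first): 8C DC.
Big-endian: lowest address holds the most-significant byte.
So the memory order matches the most-significant-first order: 8C DC.

8C DC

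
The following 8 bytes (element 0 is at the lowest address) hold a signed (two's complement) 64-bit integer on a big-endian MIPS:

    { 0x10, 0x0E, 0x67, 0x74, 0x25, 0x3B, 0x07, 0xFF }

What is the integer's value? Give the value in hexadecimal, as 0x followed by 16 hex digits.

Big-endian stores the most-significant byte at the lowest address.
The bytes are already most-significant first: 0x100E6774253B07FF.

0x100E6774253B07FF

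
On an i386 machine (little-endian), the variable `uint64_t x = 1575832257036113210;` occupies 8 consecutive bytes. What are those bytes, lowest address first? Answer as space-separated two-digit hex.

3A 55 3D B2 16 7B DE 15

1575832257036113210 in hexadecimal, padded to 64 bits, is 0x15DE7B16B23D553A.
Split into bytes (most-significant first): 15 DE 7B 16 B2 3D 55 3A.
In little-endian order the low byte comes first in memory.
So at ascending addresses the bytes are 3A 55 3D B2 16 7B DE 15.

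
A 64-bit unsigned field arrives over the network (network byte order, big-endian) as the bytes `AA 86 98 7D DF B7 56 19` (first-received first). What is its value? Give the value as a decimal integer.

In big-endian order the high byte comes first in memory.
The bytes are already most-significant first: 0xAA86987DDFB75619.
0xAA86987DDFB75619 = 12287676299718645273.

12287676299718645273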